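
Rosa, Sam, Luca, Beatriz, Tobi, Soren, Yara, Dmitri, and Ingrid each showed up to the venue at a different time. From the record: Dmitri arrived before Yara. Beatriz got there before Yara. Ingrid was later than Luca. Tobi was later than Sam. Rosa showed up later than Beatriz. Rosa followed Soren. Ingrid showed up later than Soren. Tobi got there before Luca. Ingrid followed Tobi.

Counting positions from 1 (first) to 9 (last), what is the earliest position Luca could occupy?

Sam and Tobi must both come before Luca — 2 forced predecessors.
Nothing else is forced ahead of Luca, so their earliest slot is position 2 + 1 = 3.

3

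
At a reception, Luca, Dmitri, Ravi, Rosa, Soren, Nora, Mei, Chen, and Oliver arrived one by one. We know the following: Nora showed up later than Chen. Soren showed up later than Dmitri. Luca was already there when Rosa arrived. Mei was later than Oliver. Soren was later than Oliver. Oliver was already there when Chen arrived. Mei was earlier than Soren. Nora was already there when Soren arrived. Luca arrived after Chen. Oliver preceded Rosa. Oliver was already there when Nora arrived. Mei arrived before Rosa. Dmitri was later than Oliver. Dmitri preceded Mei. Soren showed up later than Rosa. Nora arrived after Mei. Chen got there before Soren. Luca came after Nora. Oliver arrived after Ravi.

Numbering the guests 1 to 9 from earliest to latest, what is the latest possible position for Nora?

6

Nora must come before Luca, Rosa, and Soren — 3 guests forced after them.
Everything else can be placed before Nora in some valid order, so Nora can sit as late as position 9 − 3 = 6.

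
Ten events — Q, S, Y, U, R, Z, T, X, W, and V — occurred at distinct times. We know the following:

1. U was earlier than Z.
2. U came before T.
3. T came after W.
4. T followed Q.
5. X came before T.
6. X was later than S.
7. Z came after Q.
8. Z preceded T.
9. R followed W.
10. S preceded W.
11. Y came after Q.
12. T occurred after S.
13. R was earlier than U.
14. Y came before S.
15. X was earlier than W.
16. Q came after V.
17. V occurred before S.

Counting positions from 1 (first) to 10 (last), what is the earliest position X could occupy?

Q, S, V, and Y must all come before X — 4 forced predecessors.
Nothing else is forced ahead of X, so its earliest slot is position 4 + 1 = 5.

5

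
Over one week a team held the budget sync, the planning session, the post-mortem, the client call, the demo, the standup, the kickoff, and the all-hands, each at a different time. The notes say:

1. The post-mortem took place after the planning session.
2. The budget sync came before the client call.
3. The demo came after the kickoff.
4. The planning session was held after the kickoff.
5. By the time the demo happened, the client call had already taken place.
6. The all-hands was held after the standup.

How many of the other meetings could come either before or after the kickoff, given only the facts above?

4

Forced after the kickoff: the demo, the planning session, and the post-mortem.
That leaves the all-hands, the budget sync, the client call, and the standup with no forced order relative to the kickoff — 4.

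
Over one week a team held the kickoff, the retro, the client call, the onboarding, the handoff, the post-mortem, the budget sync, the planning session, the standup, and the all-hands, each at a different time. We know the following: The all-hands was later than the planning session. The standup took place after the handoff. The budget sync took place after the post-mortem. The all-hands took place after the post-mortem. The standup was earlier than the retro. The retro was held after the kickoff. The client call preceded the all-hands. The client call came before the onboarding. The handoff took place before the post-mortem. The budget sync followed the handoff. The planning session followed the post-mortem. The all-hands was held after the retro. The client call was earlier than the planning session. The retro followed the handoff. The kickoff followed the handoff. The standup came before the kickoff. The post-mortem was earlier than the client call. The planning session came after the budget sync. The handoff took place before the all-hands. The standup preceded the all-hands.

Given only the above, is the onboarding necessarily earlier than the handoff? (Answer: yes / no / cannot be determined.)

no

Tracing the constraints gives the handoff → the post-mortem → the client call → the onboarding, so the handoff must come before the onboarding.
That means the onboarding cannot be before the handoff.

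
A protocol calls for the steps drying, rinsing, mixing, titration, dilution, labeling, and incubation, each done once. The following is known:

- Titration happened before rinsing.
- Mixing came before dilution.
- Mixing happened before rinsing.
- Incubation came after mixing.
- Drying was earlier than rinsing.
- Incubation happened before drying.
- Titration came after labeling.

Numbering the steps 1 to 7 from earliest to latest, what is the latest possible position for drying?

6

Drying must come before rinsing — 1 step forced after it.
Everything else can be placed before drying in some valid order, so drying can sit as late as position 7 − 1 = 6.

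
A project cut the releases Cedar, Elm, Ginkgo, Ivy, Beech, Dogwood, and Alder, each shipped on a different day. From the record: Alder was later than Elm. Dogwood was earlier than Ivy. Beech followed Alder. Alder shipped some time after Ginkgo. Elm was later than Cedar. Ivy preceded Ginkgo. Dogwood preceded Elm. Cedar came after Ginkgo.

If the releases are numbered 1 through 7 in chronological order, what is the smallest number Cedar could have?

4

Dogwood, Ginkgo, and Ivy must all come before Cedar — 3 forced predecessors.
Nothing else is forced ahead of Cedar, so its earliest slot is position 3 + 1 = 4.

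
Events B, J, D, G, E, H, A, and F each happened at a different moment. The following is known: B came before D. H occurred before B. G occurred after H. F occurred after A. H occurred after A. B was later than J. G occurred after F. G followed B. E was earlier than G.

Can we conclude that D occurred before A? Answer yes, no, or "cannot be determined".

Tracing the constraints gives A → H → B → D, so A must come before D.
That means D cannot be before A.

no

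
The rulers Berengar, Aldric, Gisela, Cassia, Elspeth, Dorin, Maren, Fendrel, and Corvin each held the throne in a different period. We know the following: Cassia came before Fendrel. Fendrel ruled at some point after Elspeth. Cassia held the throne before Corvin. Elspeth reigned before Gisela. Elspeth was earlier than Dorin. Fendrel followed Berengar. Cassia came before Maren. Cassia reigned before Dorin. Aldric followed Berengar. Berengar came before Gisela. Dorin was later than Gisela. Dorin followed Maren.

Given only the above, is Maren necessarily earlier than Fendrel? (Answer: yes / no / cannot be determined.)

No chain of stated constraints runs from Maren to Fendrel, and none runs from Fendrel to Maren either.
So the relative order of Maren and Fendrel is not fixed by the given facts.

cannot be determined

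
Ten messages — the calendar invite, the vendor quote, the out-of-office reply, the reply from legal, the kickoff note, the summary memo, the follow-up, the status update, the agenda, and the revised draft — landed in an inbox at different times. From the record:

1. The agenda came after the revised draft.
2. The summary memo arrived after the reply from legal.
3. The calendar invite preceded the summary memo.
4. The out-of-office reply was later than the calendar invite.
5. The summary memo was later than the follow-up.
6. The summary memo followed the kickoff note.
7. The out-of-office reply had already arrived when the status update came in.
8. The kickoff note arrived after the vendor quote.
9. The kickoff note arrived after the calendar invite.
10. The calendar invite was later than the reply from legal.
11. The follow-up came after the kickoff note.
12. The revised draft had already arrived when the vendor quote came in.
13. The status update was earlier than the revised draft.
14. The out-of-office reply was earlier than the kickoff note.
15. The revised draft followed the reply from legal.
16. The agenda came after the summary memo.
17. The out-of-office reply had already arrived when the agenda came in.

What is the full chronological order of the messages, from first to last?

The constraints fix every adjacent pair, so only one ordering works:
the reply from legal → the calendar invite → the out-of-office reply → the status update → the revised draft → the vendor quote → the kickoff note → the follow-up → the summary memo → the agenda.

the reply from legal, the calendar invite, the out-of-office reply, the status update, the revised draft, the vendor quote, the kickoff note, the follow-up, the summary memo, the agenda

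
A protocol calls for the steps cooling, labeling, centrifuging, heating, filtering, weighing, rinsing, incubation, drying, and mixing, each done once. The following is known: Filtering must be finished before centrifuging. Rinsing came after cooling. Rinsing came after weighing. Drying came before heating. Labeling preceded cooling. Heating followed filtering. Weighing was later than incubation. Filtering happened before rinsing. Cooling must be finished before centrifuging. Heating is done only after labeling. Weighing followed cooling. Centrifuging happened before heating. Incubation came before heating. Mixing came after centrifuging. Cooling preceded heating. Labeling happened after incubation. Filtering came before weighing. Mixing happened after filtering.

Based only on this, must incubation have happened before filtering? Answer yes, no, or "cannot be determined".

cannot be determined

No chain of stated constraints runs from incubation to filtering, and none runs from filtering to incubation either.
So the relative order of incubation and filtering is not fixed by the given facts.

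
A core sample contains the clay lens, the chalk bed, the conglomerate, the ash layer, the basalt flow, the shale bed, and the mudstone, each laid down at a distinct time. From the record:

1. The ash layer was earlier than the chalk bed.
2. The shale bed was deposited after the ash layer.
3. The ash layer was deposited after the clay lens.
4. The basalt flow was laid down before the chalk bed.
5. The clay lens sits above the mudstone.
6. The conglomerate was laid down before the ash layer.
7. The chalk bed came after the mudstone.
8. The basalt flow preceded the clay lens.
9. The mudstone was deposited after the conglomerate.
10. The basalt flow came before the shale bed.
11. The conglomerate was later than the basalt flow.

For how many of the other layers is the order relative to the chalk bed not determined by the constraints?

1

Forced before the chalk bed: the ash layer, the basalt flow, the clay lens, the conglomerate, and the mudstone.
That leaves the shale bed with no forced order relative to the chalk bed — 1.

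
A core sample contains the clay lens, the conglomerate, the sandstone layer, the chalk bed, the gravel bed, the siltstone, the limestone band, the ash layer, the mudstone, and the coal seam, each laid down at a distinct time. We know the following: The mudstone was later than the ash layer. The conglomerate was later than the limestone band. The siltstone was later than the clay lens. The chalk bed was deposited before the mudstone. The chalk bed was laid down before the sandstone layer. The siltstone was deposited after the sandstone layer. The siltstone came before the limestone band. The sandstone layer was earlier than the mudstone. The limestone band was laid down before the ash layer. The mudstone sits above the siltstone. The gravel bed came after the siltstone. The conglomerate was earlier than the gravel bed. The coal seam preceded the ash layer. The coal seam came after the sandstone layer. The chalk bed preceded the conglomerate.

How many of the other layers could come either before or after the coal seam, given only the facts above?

Forced before the coal seam: the chalk bed and the sandstone layer; forced after the coal seam: the ash layer and the mudstone.
That leaves the clay lens, the conglomerate, the gravel bed, the limestone band, and the siltstone with no forced order relative to the coal seam — 5.

5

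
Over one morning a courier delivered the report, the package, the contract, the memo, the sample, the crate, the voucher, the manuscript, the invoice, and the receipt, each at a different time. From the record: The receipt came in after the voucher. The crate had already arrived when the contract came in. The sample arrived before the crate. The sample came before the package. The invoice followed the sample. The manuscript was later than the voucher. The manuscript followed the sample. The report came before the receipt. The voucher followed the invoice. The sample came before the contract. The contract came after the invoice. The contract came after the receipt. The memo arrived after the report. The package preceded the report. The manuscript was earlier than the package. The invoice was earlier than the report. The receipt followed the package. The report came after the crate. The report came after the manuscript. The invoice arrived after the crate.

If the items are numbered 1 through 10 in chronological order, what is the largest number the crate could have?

The crate must come before the contract, the invoice, the manuscript, the memo, the package, the receipt, the report, and the voucher — 8 items forced after it.
Everything else can be placed before the crate in some valid order, so the crate can sit as late as position 10 − 8 = 2.

2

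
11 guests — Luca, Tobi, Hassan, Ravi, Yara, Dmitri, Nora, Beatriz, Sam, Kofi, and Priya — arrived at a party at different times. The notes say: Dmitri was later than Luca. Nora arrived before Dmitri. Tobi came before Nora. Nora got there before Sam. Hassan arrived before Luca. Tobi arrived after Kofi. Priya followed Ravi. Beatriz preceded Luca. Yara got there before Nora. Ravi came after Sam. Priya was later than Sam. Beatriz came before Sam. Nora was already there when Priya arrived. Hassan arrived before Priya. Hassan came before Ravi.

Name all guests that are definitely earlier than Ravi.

Directly stated before Ravi: Hassan and Sam.
Beatriz reaches Ravi via Beatriz → Sam → Ravi.
Kofi reaches Ravi via Kofi → Tobi → Nora → Sam → Ravi.
Nora reaches Ravi via Nora → Sam → Ravi.
Likewise Tobi and Yara each reach Ravi by chaining the stated constraints.

Beatriz, Hassan, Kofi, Nora, Sam, Tobi, Yara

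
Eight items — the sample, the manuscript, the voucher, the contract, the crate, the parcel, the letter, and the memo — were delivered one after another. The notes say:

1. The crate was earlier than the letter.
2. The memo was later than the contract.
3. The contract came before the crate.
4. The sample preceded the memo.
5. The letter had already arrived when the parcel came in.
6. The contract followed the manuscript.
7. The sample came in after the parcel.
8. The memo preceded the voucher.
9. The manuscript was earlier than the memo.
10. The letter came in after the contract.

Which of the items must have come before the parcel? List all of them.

the contract, the crate, the letter, the manuscript

Directly stated before the parcel: the letter.
The contract reaches the parcel via the contract → the letter → the parcel.
The crate reaches the parcel via the crate → the letter → the parcel.
The manuscript reaches the parcel via the manuscript → the contract → the letter → the parcel.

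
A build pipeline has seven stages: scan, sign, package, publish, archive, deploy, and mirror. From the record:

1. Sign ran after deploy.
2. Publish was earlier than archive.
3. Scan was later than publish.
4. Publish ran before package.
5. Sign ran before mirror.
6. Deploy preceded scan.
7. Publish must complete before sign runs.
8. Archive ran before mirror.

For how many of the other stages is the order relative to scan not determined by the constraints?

4

Forced before scan: deploy and publish.
That leaves archive, mirror, package, and sign with no forced order relative to scan — 4.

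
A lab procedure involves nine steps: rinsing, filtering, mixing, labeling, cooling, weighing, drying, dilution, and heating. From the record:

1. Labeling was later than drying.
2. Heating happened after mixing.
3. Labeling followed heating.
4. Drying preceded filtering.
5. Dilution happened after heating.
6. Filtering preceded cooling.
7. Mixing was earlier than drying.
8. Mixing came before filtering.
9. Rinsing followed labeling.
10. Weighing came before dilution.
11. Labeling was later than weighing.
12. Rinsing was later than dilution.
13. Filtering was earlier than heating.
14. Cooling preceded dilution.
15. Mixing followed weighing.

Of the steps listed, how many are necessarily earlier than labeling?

Directly stated before labeling: drying, heating, and weighing.
Filtering reaches labeling via filtering → heating → labeling.
Mixing reaches labeling via mixing → drying → labeling.
No chain forces cooling (or any of the others) ahead of labeling.
That's drying, filtering, heating, mixing, and weighing — 5 in all.

5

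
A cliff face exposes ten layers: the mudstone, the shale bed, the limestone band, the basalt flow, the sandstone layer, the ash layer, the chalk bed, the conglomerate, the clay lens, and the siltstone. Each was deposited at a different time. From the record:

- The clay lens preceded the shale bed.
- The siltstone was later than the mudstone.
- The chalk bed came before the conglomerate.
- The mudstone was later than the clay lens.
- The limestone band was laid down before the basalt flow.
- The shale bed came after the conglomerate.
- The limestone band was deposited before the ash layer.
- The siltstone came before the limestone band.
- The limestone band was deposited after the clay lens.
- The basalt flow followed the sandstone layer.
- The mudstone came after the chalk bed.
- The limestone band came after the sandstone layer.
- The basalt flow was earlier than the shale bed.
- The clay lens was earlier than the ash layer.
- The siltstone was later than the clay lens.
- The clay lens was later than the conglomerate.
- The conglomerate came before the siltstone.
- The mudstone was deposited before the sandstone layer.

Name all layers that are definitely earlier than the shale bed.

the basalt flow, the chalk bed, the clay lens, the conglomerate, the limestone band, the mudstone, the sandstone layer, the siltstone

Directly stated before the shale bed: the basalt flow, the clay lens, and the conglomerate.
The chalk bed reaches the shale bed via the chalk bed → the conglomerate → the shale bed.
The limestone band reaches the shale bed via the limestone band → the basalt flow → the shale bed.
The mudstone reaches the shale bed via the mudstone → the sandstone layer → the basalt flow → the shale bed.
Likewise the sandstone layer and the siltstone each reach the shale bed by chaining the stated constraints.
No chain forces the ash layer ahead of the shale bed.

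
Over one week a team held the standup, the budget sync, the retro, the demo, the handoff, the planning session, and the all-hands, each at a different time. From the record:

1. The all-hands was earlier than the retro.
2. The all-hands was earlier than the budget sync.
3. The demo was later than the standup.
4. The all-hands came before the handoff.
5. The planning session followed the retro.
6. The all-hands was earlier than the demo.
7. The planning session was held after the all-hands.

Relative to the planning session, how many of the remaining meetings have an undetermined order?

Forced before the planning session: the all-hands and the retro.
That leaves the budget sync, the demo, the handoff, and the standup with no forced order relative to the planning session — 4.

4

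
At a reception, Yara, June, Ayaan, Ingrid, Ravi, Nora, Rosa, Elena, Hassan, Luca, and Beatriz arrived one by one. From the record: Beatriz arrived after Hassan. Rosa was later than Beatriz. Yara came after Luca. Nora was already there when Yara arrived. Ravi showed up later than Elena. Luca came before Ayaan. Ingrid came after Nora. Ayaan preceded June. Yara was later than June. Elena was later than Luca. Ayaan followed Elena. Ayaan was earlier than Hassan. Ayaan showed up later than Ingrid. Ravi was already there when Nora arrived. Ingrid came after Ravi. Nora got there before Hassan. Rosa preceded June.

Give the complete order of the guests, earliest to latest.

Luca, Elena, Ravi, Nora, Ingrid, Ayaan, Hassan, Beatriz, Rosa, June, Yara

The constraints fix every adjacent pair, so only one ordering works:
Luca → Elena → Ravi → Nora → Ingrid → Ayaan → Hassan → Beatriz → Rosa → June → Yara.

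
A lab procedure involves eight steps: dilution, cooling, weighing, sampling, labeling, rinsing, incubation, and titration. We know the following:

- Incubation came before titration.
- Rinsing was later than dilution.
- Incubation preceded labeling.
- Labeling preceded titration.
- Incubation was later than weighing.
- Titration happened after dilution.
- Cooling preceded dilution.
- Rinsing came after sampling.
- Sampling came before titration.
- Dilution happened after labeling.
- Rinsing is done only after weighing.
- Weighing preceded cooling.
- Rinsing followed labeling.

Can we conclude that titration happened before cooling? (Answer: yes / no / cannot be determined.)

no

Tracing the constraints gives cooling → dilution → titration, so cooling must come before titration.
That means titration cannot be before cooling.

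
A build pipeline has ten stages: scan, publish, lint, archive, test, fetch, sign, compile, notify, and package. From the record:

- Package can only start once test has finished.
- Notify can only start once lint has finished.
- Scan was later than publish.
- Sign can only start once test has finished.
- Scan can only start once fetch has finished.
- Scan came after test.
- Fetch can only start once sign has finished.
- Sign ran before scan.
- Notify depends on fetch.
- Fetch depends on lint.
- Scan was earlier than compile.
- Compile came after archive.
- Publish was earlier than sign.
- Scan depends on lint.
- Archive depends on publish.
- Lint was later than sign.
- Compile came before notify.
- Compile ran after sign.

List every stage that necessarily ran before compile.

Directly stated before compile: archive, scan, and sign.
Fetch reaches compile via fetch → scan → compile.
Lint reaches compile via lint → scan → compile.
Publish reaches compile via publish → scan → compile.
Likewise test reaches compile by chaining the stated constraints.

archive, fetch, lint, publish, scan, sign, test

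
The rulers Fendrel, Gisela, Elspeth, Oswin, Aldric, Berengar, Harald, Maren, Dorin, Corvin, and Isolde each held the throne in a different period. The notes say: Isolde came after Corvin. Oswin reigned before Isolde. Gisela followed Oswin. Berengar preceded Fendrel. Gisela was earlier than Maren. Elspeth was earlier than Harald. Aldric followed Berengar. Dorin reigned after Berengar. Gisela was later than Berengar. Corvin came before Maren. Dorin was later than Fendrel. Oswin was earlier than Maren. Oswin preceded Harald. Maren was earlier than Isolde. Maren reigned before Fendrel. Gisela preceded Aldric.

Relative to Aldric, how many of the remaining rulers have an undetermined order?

Forced before Aldric: Berengar, Gisela, and Oswin.
That leaves Corvin, Dorin, Elspeth, Fendrel, Harald, Isolde, and Maren with no forced order relative to Aldric — 7.

7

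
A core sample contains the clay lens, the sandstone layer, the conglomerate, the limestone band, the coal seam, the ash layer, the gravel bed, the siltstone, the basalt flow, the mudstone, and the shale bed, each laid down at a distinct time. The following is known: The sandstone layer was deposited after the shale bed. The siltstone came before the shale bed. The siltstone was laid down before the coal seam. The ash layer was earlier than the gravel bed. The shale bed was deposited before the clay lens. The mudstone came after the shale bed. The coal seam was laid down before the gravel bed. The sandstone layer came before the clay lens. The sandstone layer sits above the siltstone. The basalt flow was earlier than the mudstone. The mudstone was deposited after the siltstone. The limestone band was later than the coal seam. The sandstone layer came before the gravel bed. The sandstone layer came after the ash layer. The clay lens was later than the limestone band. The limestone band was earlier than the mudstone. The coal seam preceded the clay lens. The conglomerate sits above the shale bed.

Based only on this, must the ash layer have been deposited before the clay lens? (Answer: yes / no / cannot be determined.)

yes

Chain the constraints: the ash layer → the sandstone layer → the clay lens. Each link is directly stated, so the ash layer comes before the clay lens.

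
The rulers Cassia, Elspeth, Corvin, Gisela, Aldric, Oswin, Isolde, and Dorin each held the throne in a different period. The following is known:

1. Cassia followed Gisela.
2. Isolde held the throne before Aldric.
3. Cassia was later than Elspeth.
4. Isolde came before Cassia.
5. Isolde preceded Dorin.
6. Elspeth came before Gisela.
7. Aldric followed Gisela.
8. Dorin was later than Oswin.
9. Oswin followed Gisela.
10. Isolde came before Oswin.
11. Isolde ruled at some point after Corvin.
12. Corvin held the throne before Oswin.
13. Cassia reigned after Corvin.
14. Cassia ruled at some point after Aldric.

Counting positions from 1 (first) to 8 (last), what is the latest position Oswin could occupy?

Oswin must come before Dorin — 1 ruler forced after them.
Everything else can be placed before Oswin in some valid order, so Oswin can sit as late as position 8 − 1 = 7.

7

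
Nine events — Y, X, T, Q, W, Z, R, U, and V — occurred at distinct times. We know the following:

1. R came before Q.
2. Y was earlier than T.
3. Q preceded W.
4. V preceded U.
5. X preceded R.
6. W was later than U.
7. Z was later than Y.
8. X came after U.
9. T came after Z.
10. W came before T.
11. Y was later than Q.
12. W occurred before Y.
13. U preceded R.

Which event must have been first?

V

V has a chain of constraints placing it before every other event, so V must be first.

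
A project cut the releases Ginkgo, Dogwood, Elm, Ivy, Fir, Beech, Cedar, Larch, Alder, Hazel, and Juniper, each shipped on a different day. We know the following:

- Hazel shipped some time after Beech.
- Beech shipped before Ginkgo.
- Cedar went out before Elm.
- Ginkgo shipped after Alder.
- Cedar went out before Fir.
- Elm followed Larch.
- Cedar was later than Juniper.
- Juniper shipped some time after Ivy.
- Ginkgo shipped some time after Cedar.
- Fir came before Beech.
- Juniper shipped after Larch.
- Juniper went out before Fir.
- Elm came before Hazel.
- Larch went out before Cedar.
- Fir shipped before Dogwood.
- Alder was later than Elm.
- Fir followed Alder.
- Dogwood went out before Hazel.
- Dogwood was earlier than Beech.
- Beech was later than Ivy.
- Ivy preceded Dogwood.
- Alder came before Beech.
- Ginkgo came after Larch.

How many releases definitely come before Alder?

5

Directly stated before Alder: Elm.
Cedar reaches Alder via Cedar → Elm → Alder.
Ivy reaches Alder via Ivy → Juniper → Cedar → Elm → Alder.
Juniper reaches Alder via Juniper → Cedar → Elm → Alder.
Likewise Larch reaches Alder by chaining the stated constraints.
No chain forces Fir (or any of the others) ahead of Alder.
That's Cedar, Elm, Ivy, Juniper, and Larch — 5 in all.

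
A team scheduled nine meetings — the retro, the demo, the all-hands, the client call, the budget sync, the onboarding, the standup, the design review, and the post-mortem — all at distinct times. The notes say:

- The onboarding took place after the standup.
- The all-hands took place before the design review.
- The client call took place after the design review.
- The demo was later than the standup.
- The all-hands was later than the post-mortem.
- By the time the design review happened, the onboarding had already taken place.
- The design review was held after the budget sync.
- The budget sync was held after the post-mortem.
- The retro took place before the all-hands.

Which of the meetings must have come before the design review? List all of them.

the all-hands, the budget sync, the onboarding, the post-mortem, the retro, the standup

Directly stated before the design review: the all-hands, the budget sync, and the onboarding.
The post-mortem reaches the design review via the post-mortem → the budget sync → the design review.
The retro reaches the design review via the retro → the all-hands → the design review.
The standup reaches the design review via the standup → the onboarding → the design review.
No chain forces the client call (or any of the others) ahead of the design review.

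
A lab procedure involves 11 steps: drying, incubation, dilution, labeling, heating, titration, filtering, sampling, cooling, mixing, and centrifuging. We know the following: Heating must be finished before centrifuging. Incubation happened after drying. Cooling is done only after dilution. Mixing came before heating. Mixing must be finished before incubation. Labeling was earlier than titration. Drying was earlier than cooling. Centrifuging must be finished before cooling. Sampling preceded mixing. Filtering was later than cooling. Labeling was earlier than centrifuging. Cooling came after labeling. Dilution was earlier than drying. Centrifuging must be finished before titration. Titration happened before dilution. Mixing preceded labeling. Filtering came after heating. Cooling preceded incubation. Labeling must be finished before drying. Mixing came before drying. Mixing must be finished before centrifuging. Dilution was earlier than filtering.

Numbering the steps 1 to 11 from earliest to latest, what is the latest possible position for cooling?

9

Cooling must come before filtering and incubation — 2 steps forced after it.
Everything else can be placed before cooling in some valid order, so cooling can sit as late as position 11 − 2 = 9.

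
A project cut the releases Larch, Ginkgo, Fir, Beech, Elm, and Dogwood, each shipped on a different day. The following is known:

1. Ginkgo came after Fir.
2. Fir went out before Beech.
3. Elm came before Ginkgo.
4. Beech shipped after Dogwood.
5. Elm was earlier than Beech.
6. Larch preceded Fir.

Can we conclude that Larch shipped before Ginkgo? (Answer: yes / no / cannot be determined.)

Chain the constraints: Larch → Fir → Ginkgo. Each link is directly stated, so Larch comes before Ginkgo.

yes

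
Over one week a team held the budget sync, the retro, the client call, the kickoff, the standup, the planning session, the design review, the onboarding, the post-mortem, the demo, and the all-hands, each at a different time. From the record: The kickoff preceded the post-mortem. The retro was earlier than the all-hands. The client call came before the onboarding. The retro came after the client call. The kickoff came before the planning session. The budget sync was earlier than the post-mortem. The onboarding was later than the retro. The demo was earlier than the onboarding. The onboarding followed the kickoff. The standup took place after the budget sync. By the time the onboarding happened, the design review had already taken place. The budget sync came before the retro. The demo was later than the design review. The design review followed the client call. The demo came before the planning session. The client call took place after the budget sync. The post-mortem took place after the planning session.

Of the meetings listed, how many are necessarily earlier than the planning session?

Directly stated before the planning session: the demo and the kickoff.
The budget sync reaches the planning session via the budget sync → the client call → the design review → the demo → the planning session.
The client call reaches the planning session via the client call → the design review → the demo → the planning session.
The design review reaches the planning session via the design review → the demo → the planning session.
No chain forces the standup (or any of the others) ahead of the planning session.
That's the budget sync, the client call, the demo, the design review, and the kickoff — 5 in all.

5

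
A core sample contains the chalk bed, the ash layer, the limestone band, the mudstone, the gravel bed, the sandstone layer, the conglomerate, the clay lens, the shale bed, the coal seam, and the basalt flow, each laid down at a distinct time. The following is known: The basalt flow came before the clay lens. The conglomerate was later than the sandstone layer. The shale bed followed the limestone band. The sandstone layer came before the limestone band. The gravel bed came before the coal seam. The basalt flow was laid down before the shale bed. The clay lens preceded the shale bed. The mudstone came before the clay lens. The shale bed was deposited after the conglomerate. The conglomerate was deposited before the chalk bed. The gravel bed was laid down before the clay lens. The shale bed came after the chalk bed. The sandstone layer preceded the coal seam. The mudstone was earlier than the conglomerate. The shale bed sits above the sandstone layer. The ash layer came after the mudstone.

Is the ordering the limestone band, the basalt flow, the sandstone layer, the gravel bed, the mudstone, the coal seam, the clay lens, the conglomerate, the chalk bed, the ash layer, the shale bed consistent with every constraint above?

The constraints require the sandstone layer before the limestone band, but in the proposed sequence the limestone band appears ahead of the sandstone layer. That one violation is enough.

no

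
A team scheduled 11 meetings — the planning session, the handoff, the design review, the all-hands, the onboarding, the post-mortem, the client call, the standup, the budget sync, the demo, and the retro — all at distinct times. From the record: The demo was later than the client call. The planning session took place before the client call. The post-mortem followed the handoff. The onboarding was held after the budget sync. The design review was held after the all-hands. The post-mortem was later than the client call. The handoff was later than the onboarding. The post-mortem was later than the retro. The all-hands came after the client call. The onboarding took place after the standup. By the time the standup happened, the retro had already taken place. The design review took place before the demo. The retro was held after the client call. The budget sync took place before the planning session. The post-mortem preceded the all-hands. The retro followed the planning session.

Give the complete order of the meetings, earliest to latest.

the budget sync, the planning session, the client call, the retro, the standup, the onboarding, the handoff, the post-mortem, the all-hands, the design review, the demo

The constraints fix every adjacent pair, so only one ordering works:
the budget sync → the planning session → the client call → the retro → the standup → the onboarding → the handoff → the post-mortem → the all-hands → the design review → the demo.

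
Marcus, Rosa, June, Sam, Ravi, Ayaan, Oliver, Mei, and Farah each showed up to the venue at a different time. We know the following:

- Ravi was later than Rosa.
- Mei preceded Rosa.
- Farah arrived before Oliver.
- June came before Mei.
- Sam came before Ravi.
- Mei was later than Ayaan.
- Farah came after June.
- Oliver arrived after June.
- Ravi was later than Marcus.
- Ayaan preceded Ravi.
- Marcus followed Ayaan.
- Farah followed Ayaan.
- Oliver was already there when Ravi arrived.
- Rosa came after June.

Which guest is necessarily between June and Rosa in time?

Mei

Tracing the constraints gives June → Mei → Rosa, so Mei sits after June and before Rosa.
No other guest is forced both after June and before Rosa.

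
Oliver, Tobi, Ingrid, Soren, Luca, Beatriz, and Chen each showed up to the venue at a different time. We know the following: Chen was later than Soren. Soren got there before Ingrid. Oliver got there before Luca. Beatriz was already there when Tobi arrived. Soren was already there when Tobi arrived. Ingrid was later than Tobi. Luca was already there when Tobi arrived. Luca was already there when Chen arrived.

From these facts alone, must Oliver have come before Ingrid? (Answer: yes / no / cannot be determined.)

yes

Chain the constraints: Oliver → Luca → Tobi → Ingrid. Each link is directly stated, so Oliver comes before Ingrid.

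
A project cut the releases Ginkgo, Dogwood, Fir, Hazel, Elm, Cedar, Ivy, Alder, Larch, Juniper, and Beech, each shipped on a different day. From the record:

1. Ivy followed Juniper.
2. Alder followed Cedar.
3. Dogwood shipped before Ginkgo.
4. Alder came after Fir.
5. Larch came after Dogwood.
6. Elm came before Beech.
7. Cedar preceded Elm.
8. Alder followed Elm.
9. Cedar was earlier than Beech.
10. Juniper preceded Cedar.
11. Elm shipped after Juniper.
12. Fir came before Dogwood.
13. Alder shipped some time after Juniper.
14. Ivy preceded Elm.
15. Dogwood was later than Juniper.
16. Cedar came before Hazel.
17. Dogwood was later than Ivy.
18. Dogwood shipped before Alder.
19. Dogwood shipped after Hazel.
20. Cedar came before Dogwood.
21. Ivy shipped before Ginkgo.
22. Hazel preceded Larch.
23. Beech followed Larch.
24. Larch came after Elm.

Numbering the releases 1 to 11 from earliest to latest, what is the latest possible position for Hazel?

Hazel must come before Alder, Beech, Dogwood, Ginkgo, and Larch — 5 releases forced after it.
Everything else can be placed before Hazel in some valid order, so Hazel can sit as late as position 11 − 5 = 6.

6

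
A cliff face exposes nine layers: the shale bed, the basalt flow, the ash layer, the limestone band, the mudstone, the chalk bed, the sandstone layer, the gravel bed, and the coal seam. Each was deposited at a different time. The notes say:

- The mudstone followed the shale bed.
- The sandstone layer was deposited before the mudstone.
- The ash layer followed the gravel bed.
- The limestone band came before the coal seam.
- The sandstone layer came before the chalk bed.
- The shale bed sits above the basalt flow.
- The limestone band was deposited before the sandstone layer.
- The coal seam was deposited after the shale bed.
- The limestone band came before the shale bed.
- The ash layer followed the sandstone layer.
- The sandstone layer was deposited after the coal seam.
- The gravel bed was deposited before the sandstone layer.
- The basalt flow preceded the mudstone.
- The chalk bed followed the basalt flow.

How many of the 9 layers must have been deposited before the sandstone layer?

Directly stated before the sandstone layer: the coal seam, the gravel bed, and the limestone band.
The basalt flow reaches the sandstone layer via the basalt flow → the shale bed → the coal seam → the sandstone layer.
The shale bed reaches the sandstone layer via the shale bed → the coal seam → the sandstone layer.
No chain forces the chalk bed (or any of the others) ahead of the sandstone layer.
That's the basalt flow, the coal seam, the gravel bed, the limestone band, and the shale bed — 5 in all.

5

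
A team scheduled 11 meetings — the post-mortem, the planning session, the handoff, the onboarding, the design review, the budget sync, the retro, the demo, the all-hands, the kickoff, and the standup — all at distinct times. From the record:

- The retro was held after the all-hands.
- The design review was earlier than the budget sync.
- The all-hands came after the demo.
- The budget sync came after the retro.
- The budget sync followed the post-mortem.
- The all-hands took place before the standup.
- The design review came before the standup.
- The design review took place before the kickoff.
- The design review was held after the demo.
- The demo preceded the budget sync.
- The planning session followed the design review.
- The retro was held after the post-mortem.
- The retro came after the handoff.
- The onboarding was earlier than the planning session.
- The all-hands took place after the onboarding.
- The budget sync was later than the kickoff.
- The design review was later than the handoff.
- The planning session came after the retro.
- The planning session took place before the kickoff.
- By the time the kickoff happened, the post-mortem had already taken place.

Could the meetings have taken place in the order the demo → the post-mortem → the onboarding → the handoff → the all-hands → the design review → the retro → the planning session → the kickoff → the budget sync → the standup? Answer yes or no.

yes

Check each stated constraint against the proposed order — e.g. the post-mortem is ahead of the budget sync; the demo is ahead of the budget sync. Every pair is in the required order; nothing is violated.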